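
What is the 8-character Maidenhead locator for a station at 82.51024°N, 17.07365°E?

Offset from 180°W / 90°S: lon 197.07365°, lat 172.51024°.
Field: 197.07365/20 → 9 → J, 172.51024/10 → 17 → R; chars JR.
Square: 17.07365/2 → 8, 2.51024/1 → 2; chars 82.
Subsquare: 1.07365/0.0833333 → 12 → m, 0.51024/0.0416667 → 12 → m; chars mm.
Extended square: 0.07365/0.00833333 → 8, 0.01024/0.00416667 → 2; chars 82.

JR82mm82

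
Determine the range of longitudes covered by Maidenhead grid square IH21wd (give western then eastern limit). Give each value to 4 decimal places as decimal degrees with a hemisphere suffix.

14.1667° W, 14.0833° W

Field I=8, H=7: +8·20° lon, +7·10° lat → SW at lon -20°, lat -20°.
Square 2, 1: +2·2° lon, +1·1° lat → SW at lon -16°, lat -19°.
Subsquare w=22, d=3: +22·0.0833333° lon, +3·0.0416667° lat → SW at lon -14.1667°, lat -18.875°.
Cell spans 0.0833333° lon × 0.0416667° lat.
west 14.1667° W, east 14.0833° W.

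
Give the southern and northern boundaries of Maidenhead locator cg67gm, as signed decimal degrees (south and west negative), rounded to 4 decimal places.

Field C=2, G=6: +2·20° lon, +6·10° lat → SW at lon -140°, lat -30°.
Square 6, 7: +6·2° lon, +7·1° lat → SW at lon -128°, lat -23°.
Subsquare g=6, m=12: +6·0.0833333° lon, +12·0.0416667° lat → SW at lon -127.5°, lat -22.5°.
Cell spans 0.0833333° lon × 0.0416667° lat.
south -22.5000, north -22.4583.

-22.5000, -22.4583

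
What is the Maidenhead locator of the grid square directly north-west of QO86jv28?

QO86jv19

Longitude extended square 2; −1 → 1.
Latitude extended square 8; +1 → 9.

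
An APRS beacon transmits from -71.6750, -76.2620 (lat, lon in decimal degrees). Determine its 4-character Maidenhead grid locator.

Shift to the Maidenhead origin (180°W, 90°S): lon 103.74, lat 18.33.
Field (20°×10°, letters A–R): 103.74/20 → 5 → F, 18.33/10 → 1 → B; chars FB.
Square (2°×1°, digits 0–9): 3.74/2 → 1, 8.33/1 → 8; chars 18.

FB18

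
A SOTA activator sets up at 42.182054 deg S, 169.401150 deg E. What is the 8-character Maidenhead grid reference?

RE47qt86

Offset from 180°W / 90°S: lon 349.40115°, lat 47.81795°.
Field: lon ⌊349.40115/20⌋ = 17 → R; lat ⌊47.81795/10⌋ = 4 → E.
Square: lon ⌊9.40115/2⌋ = 4; lat ⌊7.81795/1⌋ = 7.
Subsquare: lon ⌊1.40115/0.0833333⌋ = 16 → q; lat ⌊0.81795/0.0416667⌋ = 19 → t.
Extended square: lon ⌊0.06782/0.00833333⌋ = 8; lat ⌊0.02628/0.00416667⌋ = 6.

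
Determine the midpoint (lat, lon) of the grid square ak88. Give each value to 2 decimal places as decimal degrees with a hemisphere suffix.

18.50° N, 163.00° W

Field A=0, K=10: +0·20° lon, +10·10° lat → SW at lon -180°, lat 10°.
Square 8, 8: +8·2° lon, +8·1° lat → SW at lon -164°, lat 18°.
Cell spans 2° lon × 1° lat. Centre is SW corner plus half of each.
latitude 18.50° N, longitude 163.00° W.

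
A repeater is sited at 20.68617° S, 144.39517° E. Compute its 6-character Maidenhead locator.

Shift to the Maidenhead origin (180°W, 90°S): lon 324.3952, lat 69.3138.
Field: lon ⌊324.3952/20⌋ = 16 → Q; lat ⌊69.3138/10⌋ = 6 → G.
Square: lon ⌊4.3952/2⌋ = 2; lat ⌊9.3138/1⌋ = 9.
Subsquare: lon ⌊0.3952/0.0833333⌋ = 4 → e; lat ⌊0.3138/0.0416667⌋ = 7 → h.

QG29eh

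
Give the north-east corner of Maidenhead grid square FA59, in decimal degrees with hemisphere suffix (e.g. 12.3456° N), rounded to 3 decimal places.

80.000° S, 68.000° W

Field F=5, A=0: +5·20° lon, +0·10° lat → SW at lon -80°, lat -90°.
Square 5, 9: +5·2° lon, +9·1° lat → SW at lon -70°, lat -81°.
Cell spans 2° lon × 1° lat. NE corner is SW corner plus one full cell.
latitude 80.000° S, longitude 68.000° W.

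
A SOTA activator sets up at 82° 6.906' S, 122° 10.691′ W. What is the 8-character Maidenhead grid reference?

CA87vv82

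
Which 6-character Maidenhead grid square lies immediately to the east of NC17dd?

NC17ed

Longitude subsquare d = 3; +1 → 4 = e.
The latitude characters are unchanged.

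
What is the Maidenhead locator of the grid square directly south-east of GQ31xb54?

GQ31xb63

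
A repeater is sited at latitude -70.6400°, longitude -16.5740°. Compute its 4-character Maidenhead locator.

Add 180° to longitude and 90° to latitude: 163.43, 19.36.
Field: lon ⌊163.43/20⌋ = 8 → I; lat ⌊19.36/10⌋ = 1 → B.
Square: lon ⌊3.43/2⌋ = 1; lat ⌊9.36/1⌋ = 9.

IB19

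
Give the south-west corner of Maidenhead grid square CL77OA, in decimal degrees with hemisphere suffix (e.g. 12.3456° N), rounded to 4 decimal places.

27.0000° N, 124.8333° W

Field C=2, L=11: +2·20° lon, +11·10° lat → SW at lon -140°, lat 20°.
Square 7, 7: +7·2° lon, +7·1° lat → SW at lon -126°, lat 27°.
Subsquare o=14, a=0: +14·0.0833333° lon, +0·0.0416667° lat → SW at lon -124.833°, lat 27°.
latitude 27.0000° N, longitude 124.8333° W.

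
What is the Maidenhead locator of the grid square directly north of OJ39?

OK30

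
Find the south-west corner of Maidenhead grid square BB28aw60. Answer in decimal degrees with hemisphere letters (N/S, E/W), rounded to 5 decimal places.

71.08333° S, 155.95000° W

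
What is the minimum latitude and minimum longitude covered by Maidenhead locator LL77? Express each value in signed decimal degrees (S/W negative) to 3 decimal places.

Field L=11, L=11: +11·20° lon, +11·10° lat → SW at lon 40°, lat 20°.
Square 7, 7: +7·2° lon, +7·1° lat → SW at lon 54°, lat 27°.
latitude 27.000, longitude 54.000.

27.000, 54.000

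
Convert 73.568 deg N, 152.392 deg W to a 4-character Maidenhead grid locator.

BQ33

Shift to the Maidenhead origin (180°W, 90°S): lon 27.61, lat 163.57.
Field (20°×10°, letters A–R): 27.61/20 → 1 → B, 163.57/10 → 16 → Q; chars BQ.
Square (2°×1°, digits 0–9): 7.61/2 → 3, 3.57/1 → 3; chars 33.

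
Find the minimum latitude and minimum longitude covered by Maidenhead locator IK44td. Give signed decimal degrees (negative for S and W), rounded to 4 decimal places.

14.1250, -10.4167

Field I=8, K=10: +8·20° lon, +10·10° lat → SW at lon -20°, lat 10°.
Square 4, 4: +4·2° lon, +4·1° lat → SW at lon -12°, lat 14°.
Subsquare t=19, d=3: +19·0.0833333° lon, +3·0.0416667° lat → SW at lon -10.4167°, lat 14.125°.
latitude 14.1250, longitude -10.4167.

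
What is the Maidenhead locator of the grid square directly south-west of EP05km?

Longitude subsquare k = 10; −1 → 9 = j.
Latitude subsquare m = 12; −1 → 11 = l.

EP05jl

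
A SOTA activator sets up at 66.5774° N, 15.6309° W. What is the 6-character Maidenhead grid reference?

IP26en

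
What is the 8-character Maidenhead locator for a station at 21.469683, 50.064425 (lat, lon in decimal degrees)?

LL51al72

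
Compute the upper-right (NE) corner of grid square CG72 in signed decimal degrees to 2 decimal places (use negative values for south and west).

Field C=2, G=6: +2·20° lon, +6·10° lat → SW at lon -140°, lat -30°.
Square 7, 2: +7·2° lon, +2·1° lat → SW at lon -126°, lat -28°.
Cell spans 2° lon × 1° lat. NE corner is SW corner plus one full cell.
latitude -27.00, longitude -124.00.

-27.00, -124.00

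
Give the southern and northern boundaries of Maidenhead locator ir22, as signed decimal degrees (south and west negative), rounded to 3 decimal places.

82.000, 83.000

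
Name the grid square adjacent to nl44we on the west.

NL44ve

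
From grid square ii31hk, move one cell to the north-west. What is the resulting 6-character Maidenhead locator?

Longitude subsquare h = 7; −1 → 6 = g.
Latitude subsquare k = 10; +1 → 11 = l.

II31gl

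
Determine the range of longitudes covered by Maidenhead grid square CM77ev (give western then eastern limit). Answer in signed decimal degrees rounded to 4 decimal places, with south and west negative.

-125.6667, -125.5833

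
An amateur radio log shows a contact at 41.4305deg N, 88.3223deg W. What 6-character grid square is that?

Offset from 180°W / 90°S: lon 91.6777°, lat 131.4305°.
Field (20°×10°, letters A–R): lon ⌊91.6777/20⌋ = 4 → E; lat ⌊131.4305/10⌋ = 13 → N.
Square (2°×1°, digits 0–9): lon ⌊11.6777/2⌋ = 5; lat ⌊1.4305/1⌋ = 1.
Subsquare (5′×2.5′, letters a–x): lon ⌊1.6777/0.0833333⌋ = 20 → u; lat ⌊0.4305/0.0416667⌋ = 10 → k.

EN51uk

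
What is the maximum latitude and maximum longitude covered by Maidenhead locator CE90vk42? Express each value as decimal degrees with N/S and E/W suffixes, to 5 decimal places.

Field C=2, E=4: +2·20° lon, +4·10° lat → SW at lon -140°, lat -50°.
Square 9, 0: +9·2° lon, +0·1° lat → SW at lon -122°, lat -50°.
Subsquare v=21, k=10: +21·0.0833333° lon, +10·0.0416667° lat → SW at lon -120.25°, lat -49.5833°.
Extended square 4, 2: +4·0.00833333° lon, +2·0.00416667° lat → SW at lon -120.217°, lat -49.575°.
Cell spans 0.00833333° lon × 0.00416667° lat. NE corner is SW corner plus one full cell.
latitude 49.57083° S, longitude 120.20833° W.

49.57083° S, 120.20833° W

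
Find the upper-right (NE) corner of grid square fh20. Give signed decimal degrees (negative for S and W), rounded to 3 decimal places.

Field F=5, H=7: +5·20° lon, +7·10° lat → SW at lon -80°, lat -20°.
Square 2, 0: +2·2° lon, +0·1° lat → SW at lon -76°, lat -20°.
Cell spans 2° lon × 1° lat. NE corner is SW corner plus one full cell.
latitude -19.000, longitude -74.000.

-19.000, -74.000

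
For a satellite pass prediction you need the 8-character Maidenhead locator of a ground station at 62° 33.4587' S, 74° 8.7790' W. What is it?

Offset from 180°W / 90°S: lon 105.85368°, lat 27.44235°.
Field: 105.85368/20 → 5 → F, 27.44235/10 → 2 → C; chars FC.
Square: 5.85368/2 → 2, 7.44235/1 → 7; chars 27.
Subsquare: 1.85368/0.0833333 → 22 → w, 0.44235/0.0416667 → 10 → k; chars wk.
Extended square: 0.02035/0.00833333 → 2, 0.02569/0.00416667 → 6; chars 26.

FC27wk26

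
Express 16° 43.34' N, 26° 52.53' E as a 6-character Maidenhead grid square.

KK36kr

Offset from 180°W / 90°S: lon 206.8755°, lat 106.7223°.
Field: 206.8755/20 → 10 → K, 106.7223/10 → 10 → K; chars KK.
Square: 6.8755/2 → 3, 6.7223/1 → 6; chars 36.
Subsquare: 0.8755/0.0833333 → 10 → k, 0.7223/0.0416667 → 17 → r; chars kr.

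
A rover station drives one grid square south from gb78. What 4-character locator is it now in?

GB77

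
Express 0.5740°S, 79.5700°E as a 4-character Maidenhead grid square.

MI99

Offset from 180°W / 90°S: lon 259.57°, lat 89.43°.
Field: 259.57/20 → 12 → M, 89.43/10 → 8 → I; chars MI.
Square: 19.57/2 → 9, 9.43/1 → 9; chars 99.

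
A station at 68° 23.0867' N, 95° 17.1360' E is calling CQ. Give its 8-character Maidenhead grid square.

NP78pj42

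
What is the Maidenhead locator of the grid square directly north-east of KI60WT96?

Longitude extended square 9; +1 → 10, wraps to 0, carry into subsquare.
Longitude subsquare w = 22; +1 → 23 = x.
Latitude extended square 6; +1 → 7.

KI60xt07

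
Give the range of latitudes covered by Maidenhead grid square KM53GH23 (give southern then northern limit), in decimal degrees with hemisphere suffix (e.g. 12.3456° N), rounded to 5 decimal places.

Field K=10, M=12: +10·20° lon, +12·10° lat → SW at lon 20°, lat 30°.
Square 5, 3: +5·2° lon, +3·1° lat → SW at lon 30°, lat 33°.
Subsquare g=6, h=7: +6·0.0833333° lon, +7·0.0416667° lat → SW at lon 30.5°, lat 33.2917°.
Extended square 2, 3: +2·0.00833333° lon, +3·0.00416667° lat → SW at lon 30.5167°, lat 33.3042°.
Cell spans 0.00833333° lon × 0.00416667° lat.
south 33.30417° N, north 33.30833° N.

33.30417° N, 33.30833° N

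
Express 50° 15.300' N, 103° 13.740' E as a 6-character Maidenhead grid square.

OO10og

Shift to the Maidenhead origin (180°W, 90°S): lon 283.2290, lat 140.2550.
Field (20°×10°, letters A–R): 283.2290/20 → 14 → O, 140.2550/10 → 14 → O; chars OO.
Square (2°×1°, digits 0–9): 3.2290/2 → 1, 0.2550/1 → 0; chars 10.
Subsquare (5′×2.5′, letters a–x): 1.2290/0.0833333 → 14 → o, 0.2550/0.0416667 → 6 → g; chars og.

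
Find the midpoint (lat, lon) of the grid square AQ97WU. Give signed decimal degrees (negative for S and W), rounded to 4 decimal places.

77.8542, -160.1250

Field A=0, Q=16: +0·20° lon, +16·10° lat → SW at lon -180°, lat 70°.
Square 9, 7: +9·2° lon, +7·1° lat → SW at lon -162°, lat 77°.
Subsquare w=22, u=20: +22·0.0833333° lon, +20·0.0416667° lat → SW at lon -160.167°, lat 77.8333°.
Cell spans 0.0833333° lon × 0.0416667° lat. Centre is SW corner plus half of each.
latitude 77.8542, longitude -160.1250.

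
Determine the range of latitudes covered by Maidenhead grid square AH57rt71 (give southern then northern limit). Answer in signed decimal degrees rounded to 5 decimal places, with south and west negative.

Field A=0, H=7: +0·20° lon, +7·10° lat → SW at lon -180°, lat -20°.
Square 5, 7: +5·2° lon, +7·1° lat → SW at lon -170°, lat -13°.
Subsquare r=17, t=19: +17·0.0833333° lon, +19·0.0416667° lat → SW at lon -168.583°, lat -12.2083°.
Extended square 7, 1: +7·0.00833333° lon, +1·0.00416667° lat → SW at lon -168.525°, lat -12.2042°.
Cell spans 0.00833333° lon × 0.00416667° lat.
south -12.20417, north -12.20000.

-12.20417, -12.20000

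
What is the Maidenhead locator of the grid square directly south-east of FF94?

GF03

Longitude square 9; +1 → 10, wraps to 0, carry into field.
Longitude field F = 5; +1 → 6 = G.
Latitude square 4; −1 → 3.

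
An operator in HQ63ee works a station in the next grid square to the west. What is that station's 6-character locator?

HQ63de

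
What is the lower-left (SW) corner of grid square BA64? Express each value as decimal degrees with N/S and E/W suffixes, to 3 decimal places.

86.000° S, 148.000° W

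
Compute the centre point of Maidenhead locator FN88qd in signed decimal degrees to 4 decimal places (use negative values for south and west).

48.1458, -62.6250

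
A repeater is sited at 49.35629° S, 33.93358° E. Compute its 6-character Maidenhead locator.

KE60xp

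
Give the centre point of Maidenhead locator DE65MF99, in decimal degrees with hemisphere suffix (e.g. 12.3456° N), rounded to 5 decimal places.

Field D=3, E=4: +3·20° lon, +4·10° lat → SW at lon -120°, lat -50°.
Square 6, 5: +6·2° lon, +5·1° lat → SW at lon -108°, lat -45°.
Subsquare m=12, f=5: +12·0.0833333° lon, +5·0.0416667° lat → SW at lon -107°, lat -44.7917°.
Extended square 9, 9: +9·0.00833333° lon, +9·0.00416667° lat → SW at lon -106.925°, lat -44.7542°.
Cell spans 0.00833333° lon × 0.00416667° lat. Centre is SW corner plus half of each.
latitude 44.75208° S, longitude 106.92083° W.

44.75208° S, 106.92083° W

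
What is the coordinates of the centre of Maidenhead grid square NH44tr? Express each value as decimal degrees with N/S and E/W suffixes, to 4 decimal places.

15.2708° S, 89.6250° E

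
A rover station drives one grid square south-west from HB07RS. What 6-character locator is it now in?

Longitude subsquare r = 17; −1 → 16 = q.
Latitude subsquare s = 18; −1 → 17 = r.

HB07qr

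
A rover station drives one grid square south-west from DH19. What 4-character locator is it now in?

Longitude square 1; −1 → 0.
Latitude square 9; −1 → 8.

DH08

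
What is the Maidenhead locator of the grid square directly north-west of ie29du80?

Longitude extended square 8; −1 → 7.
Latitude extended square 0; +1 → 1.

IE29du71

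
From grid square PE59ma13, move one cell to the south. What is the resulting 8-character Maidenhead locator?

Latitude extended square 3; −1 → 2.
The longitude characters are unchanged.

PE59ma12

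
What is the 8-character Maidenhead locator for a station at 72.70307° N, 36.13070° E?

Shift to the Maidenhead origin (180°W, 90°S): lon 216.13070, lat 162.70307.
Field (20°×10°, letters A–R): lon ⌊216.13070/20⌋ = 10 → K; lat ⌊162.70307/10⌋ = 16 → Q.
Square (2°×1°, digits 0–9): lon ⌊16.13070/2⌋ = 8; lat ⌊2.70307/1⌋ = 2.
Subsquare (5′×2.5′, letters a–x): lon ⌊0.13070/0.0833333⌋ = 1 → b; lat ⌊0.70307/0.0416667⌋ = 16 → q.
Extended square (30″×15″, digits 0–9): lon ⌊0.04737/0.00833333⌋ = 5; lat ⌊0.03640/0.00416667⌋ = 8.

KQ82bq58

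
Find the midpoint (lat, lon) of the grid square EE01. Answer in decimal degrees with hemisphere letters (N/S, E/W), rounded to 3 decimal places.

48.500° S, 99.000° W

Field E=4, E=4: +4·20° lon, +4·10° lat → SW at lon -100°, lat -50°.
Square 0, 1: +0·2° lon, +1·1° lat → SW at lon -100°, lat -49°.
Cell spans 2° lon × 1° lat. Centre is SW corner plus half of each.
latitude 48.500° S, longitude 99.000° W.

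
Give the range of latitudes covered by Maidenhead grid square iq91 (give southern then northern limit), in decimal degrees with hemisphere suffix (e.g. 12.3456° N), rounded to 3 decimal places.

71.000° N, 72.000° N

Field I=8, Q=16: +8·20° lon, +16·10° lat → SW at lon -20°, lat 70°.
Square 9, 1: +9·2° lon, +1·1° lat → SW at lon -2°, lat 71°.
Cell spans 2° lon × 1° lat.
south 71.000° N, north 72.000° N.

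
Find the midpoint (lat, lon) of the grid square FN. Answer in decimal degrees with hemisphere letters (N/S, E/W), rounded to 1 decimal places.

45.0° N, 70.0° W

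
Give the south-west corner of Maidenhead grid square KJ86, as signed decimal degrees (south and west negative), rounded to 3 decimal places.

Field K=10, J=9: +10·20° lon, +9·10° lat → SW at lon 20°, lat 0°.
Square 8, 6: +8·2° lon, +6·1° lat → SW at lon 36°, lat 6°.
latitude 6.000, longitude 36.000.

6.000, 36.000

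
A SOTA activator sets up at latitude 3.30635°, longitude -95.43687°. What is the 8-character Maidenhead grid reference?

Offset from 180°W / 90°S: lon 84.56313°, lat 93.30635°.
Field: 84.56313/20 → 4 → E, 93.30635/10 → 9 → J; chars EJ.
Square: 4.56313/2 → 2, 3.30635/1 → 3; chars 23.
Subsquare: 0.56313/0.0833333 → 6 → g, 0.30635/0.0416667 → 7 → h; chars gh.
Extended square: 0.06313/0.00833333 → 7, 0.01468/0.00416667 → 3; chars 73.

EJ23gh73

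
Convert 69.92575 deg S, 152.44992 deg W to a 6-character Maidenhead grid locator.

BC30sb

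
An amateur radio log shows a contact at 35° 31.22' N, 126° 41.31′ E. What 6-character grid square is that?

Offset from 180°W / 90°S: lon 306.6885°, lat 125.5203°.
Field: 306.6885/20 → 15 → P, 125.5203/10 → 12 → M; chars PM.
Square: 6.6885/2 → 3, 5.5203/1 → 5; chars 35.
Subsquare: 0.6885/0.0833333 → 8 → i, 0.5203/0.0416667 → 12 → m; chars im.

PM35im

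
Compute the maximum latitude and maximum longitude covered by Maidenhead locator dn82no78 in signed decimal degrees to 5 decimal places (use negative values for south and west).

42.62083, -102.85000

Field D=3, N=13: +3·20° lon, +13·10° lat → SW at lon -120°, lat 40°.
Square 8, 2: +8·2° lon, +2·1° lat → SW at lon -104°, lat 42°.
Subsquare n=13, o=14: +13·0.0833333° lon, +14·0.0416667° lat → SW at lon -102.917°, lat 42.5833°.
Extended square 7, 8: +7·0.00833333° lon, +8·0.00416667° lat → SW at lon -102.858°, lat 42.6167°.
Cell spans 0.00833333° lon × 0.00416667° lat. NE corner is SW corner plus one full cell.
latitude 42.62083, longitude -102.85000.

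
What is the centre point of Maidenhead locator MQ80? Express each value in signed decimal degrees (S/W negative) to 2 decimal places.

Field M=12, Q=16: +12·20° lon, +16·10° lat → SW at lon 60°, lat 70°.
Square 8, 0: +8·2° lon, +0·1° lat → SW at lon 76°, lat 70°.
Cell spans 2° lon × 1° lat. Centre is SW corner plus half of each.
latitude 70.50, longitude 77.00.

70.50, 77.00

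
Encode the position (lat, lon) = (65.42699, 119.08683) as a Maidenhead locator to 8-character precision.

Offset from 180°W / 90°S: lon 299.08683°, lat 155.42699°.
Field (20°×10°, letters A–R): lon ⌊299.08683/20⌋ = 14 → O; lat ⌊155.42699/10⌋ = 15 → P.
Square (2°×1°, digits 0–9): lon ⌊19.08683/2⌋ = 9; lat ⌊5.42699/1⌋ = 5.
Subsquare (5′×2.5′, letters a–x): lon ⌊1.08683/0.0833333⌋ = 13 → n; lat ⌊0.42699/0.0416667⌋ = 10 → k.
Extended square (30″×15″, digits 0–9): lon ⌊0.00350/0.00833333⌋ = 0; lat ⌊0.01032/0.00416667⌋ = 2.

OP95nk02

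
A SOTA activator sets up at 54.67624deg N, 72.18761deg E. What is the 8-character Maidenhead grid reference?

MO64cq22

Offset from 180°W / 90°S: lon 252.18761°, lat 144.67624°.
Field (20°×10°, letters A–R): lon ⌊252.18761/20⌋ = 12 → M; lat ⌊144.67624/10⌋ = 14 → O.
Square (2°×1°, digits 0–9): lon ⌊12.18761/2⌋ = 6; lat ⌊4.67624/1⌋ = 4.
Subsquare (5′×2.5′, letters a–x): lon ⌊0.18761/0.0833333⌋ = 2 → c; lat ⌊0.67624/0.0416667⌋ = 16 → q.
Extended square (30″×15″, digits 0–9): lon ⌊0.02094/0.00833333⌋ = 2; lat ⌊0.00957/0.00416667⌋ = 2.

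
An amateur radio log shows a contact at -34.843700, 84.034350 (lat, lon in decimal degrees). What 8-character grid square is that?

NF25ad47

Add 180° to longitude and 90° to latitude: 264.03435, 55.15630.
Field: lon ⌊264.03435/20⌋ = 13 → N; lat ⌊55.15630/10⌋ = 5 → F.
Square: lon ⌊4.03435/2⌋ = 2; lat ⌊5.15630/1⌋ = 5.
Subsquare: lon ⌊0.03435/0.0833333⌋ = 0 → a; lat ⌊0.15630/0.0416667⌋ = 3 → d.
Extended square: lon ⌊0.03435/0.00833333⌋ = 4; lat ⌊0.03130/0.00416667⌋ = 7.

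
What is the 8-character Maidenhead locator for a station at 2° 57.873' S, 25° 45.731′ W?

Add 180° to longitude and 90° to latitude: 154.23782, 87.03545.
Field: lon ⌊154.23782/20⌋ = 7 → H; lat ⌊87.03545/10⌋ = 8 → I.
Square: lon ⌊14.23782/2⌋ = 7; lat ⌊7.03545/1⌋ = 7.
Subsquare: lon ⌊0.23782/0.0833333⌋ = 2 → c; lat ⌊0.03545/0.0416667⌋ = 0 → a.
Extended square: lon ⌊0.07115/0.00833333⌋ = 8; lat ⌊0.03545/0.00416667⌋ = 8.

HI77ca88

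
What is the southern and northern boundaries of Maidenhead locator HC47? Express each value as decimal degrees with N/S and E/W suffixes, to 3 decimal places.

63.000° S, 62.000° S

Field H=7, C=2: +7·20° lon, +2·10° lat → SW at lon -40°, lat -70°.
Square 4, 7: +4·2° lon, +7·1° lat → SW at lon -32°, lat -63°.
Cell spans 2° lon × 1° lat.
south 63.000° S, north 62.000° S.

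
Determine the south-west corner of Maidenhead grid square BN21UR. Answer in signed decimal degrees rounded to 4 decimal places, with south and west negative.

41.7083, -154.3333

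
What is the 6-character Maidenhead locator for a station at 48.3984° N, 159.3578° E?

Offset from 180°W / 90°S: lon 339.3578°, lat 138.3984°.
Field: lon ⌊339.3578/20⌋ = 16 → Q; lat ⌊138.3984/10⌋ = 13 → N.
Square: lon ⌊19.3578/2⌋ = 9; lat ⌊8.3984/1⌋ = 8.
Subsquare: lon ⌊1.3578/0.0833333⌋ = 16 → q; lat ⌊0.3984/0.0416667⌋ = 9 → j.

QN98qj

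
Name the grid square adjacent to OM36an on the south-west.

Longitude subsquare a = 0; −1 → -1, wraps to 23 = x, carry into square.
Longitude square 3; −1 → 2.
Latitude subsquare n = 13; −1 → 12 = m.

OM26xm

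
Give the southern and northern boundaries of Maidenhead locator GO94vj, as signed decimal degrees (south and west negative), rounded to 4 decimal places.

54.3750, 54.4167

Field G=6, O=14: +6·20° lon, +14·10° lat → SW at lon -60°, lat 50°.
Square 9, 4: +9·2° lon, +4·1° lat → SW at lon -42°, lat 54°.
Subsquare v=21, j=9: +21·0.0833333° lon, +9·0.0416667° lat → SW at lon -40.25°, lat 54.375°.
Cell spans 0.0833333° lon × 0.0416667° lat.
south 54.3750, north 54.4167.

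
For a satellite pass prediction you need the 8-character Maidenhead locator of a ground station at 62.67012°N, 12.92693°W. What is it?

IP32mq80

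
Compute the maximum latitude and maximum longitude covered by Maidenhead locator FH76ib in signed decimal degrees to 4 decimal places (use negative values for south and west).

-13.9167, -65.2500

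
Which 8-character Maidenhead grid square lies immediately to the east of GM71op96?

GM71pp06

Longitude extended square 9; +1 → 10, wraps to 0, carry into subsquare.
Longitude subsquare o = 14; +1 → 15 = p.
The latitude characters are unchanged.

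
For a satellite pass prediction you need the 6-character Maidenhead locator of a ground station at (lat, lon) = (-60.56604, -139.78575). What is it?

Add 180° to longitude and 90° to latitude: 40.2142, 29.4340.
Field: 40.2142/20 → 2 → C, 29.4340/10 → 2 → C; chars CC.
Square: 0.2142/2 → 0, 9.4340/1 → 9; chars 09.
Subsquare: 0.2142/0.0833333 → 2 → c, 0.4340/0.0416667 → 10 → k; chars ck.

CC09ck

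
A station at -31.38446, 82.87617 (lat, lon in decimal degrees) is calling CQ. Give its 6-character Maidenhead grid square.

Shift to the Maidenhead origin (180°W, 90°S): lon 262.8762, lat 58.6155.
Field (20°×10°, letters A–R): 262.8762/20 → 13 → N, 58.6155/10 → 5 → F; chars NF.
Square (2°×1°, digits 0–9): 2.8762/2 → 1, 8.6155/1 → 8; chars 18.
Subsquare (5′×2.5′, letters a–x): 0.8762/0.0833333 → 10 → k, 0.6155/0.0416667 → 14 → o; chars ko.

NF18ko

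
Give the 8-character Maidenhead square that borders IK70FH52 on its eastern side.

Longitude extended square 5; +1 → 6.
The latitude characters are unchanged.

IK70fh62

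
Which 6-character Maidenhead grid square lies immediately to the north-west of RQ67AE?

Longitude subsquare a = 0; −1 → -1, wraps to 23 = x, carry into square.
Longitude square 6; −1 → 5.
Latitude subsquare e = 4; +1 → 5 = f.

RQ57xf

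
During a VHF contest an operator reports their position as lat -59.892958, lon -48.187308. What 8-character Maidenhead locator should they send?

GD50vc75

Offset from 180°W / 90°S: lon 131.81269°, lat 30.10704°.
Field: lon ⌊131.81269/20⌋ = 6 → G; lat ⌊30.10704/10⌋ = 3 → D.
Square: lon ⌊11.81269/2⌋ = 5; lat ⌊0.10704/1⌋ = 0.
Subsquare: lon ⌊1.81269/0.0833333⌋ = 21 → v; lat ⌊0.10704/0.0416667⌋ = 2 → c.
Extended square: lon ⌊0.06269/0.00833333⌋ = 7; lat ⌊0.02371/0.00416667⌋ = 5.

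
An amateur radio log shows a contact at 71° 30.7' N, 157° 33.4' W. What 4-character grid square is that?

Shift to the Maidenhead origin (180°W, 90°S): lon 22.44, lat 161.51.
Field: 22.44/20 → 1 → B, 161.51/10 → 16 → Q; chars BQ.
Square: 2.44/2 → 1, 1.51/1 → 1; chars 11.

BQ11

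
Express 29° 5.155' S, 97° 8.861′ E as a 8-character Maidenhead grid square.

Add 180° to longitude and 90° to latitude: 277.14768, 60.91408.
Field (20°×10°, letters A–R): lon ⌊277.14768/20⌋ = 13 → N; lat ⌊60.91408/10⌋ = 6 → G.
Square (2°×1°, digits 0–9): lon ⌊17.14768/2⌋ = 8; lat ⌊0.91408/1⌋ = 0.
Subsquare (5′×2.5′, letters a–x): lon ⌊1.14768/0.0833333⌋ = 13 → n; lat ⌊0.91408/0.0416667⌋ = 21 → v.
Extended square (30″×15″, digits 0–9): lon ⌊0.06435/0.00833333⌋ = 7; lat ⌊0.03908/0.00416667⌋ = 9.

NG80nv79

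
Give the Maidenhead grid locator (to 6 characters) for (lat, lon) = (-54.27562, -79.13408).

Shift to the Maidenhead origin (180°W, 90°S): lon 100.8659, lat 35.7244.
Field: lon ⌊100.8659/20⌋ = 5 → F; lat ⌊35.7244/10⌋ = 3 → D.
Square: lon ⌊0.8659/2⌋ = 0; lat ⌊5.7244/1⌋ = 5.
Subsquare: lon ⌊0.8659/0.0833333⌋ = 10 → k; lat ⌊0.7244/0.0416667⌋ = 17 → r.

FD05kr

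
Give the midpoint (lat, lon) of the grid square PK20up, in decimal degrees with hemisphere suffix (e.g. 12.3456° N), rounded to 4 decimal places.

10.6458° N, 125.7083° E

Field P=15, K=10: +15·20° lon, +10·10° lat → SW at lon 120°, lat 10°.
Square 2, 0: +2·2° lon, +0·1° lat → SW at lon 124°, lat 10°.
Subsquare u=20, p=15: +20·0.0833333° lon, +15·0.0416667° lat → SW at lon 125.667°, lat 10.625°.
Cell spans 0.0833333° lon × 0.0416667° lat. Centre is SW corner plus half of each.
latitude 10.6458° N, longitude 125.7083° E.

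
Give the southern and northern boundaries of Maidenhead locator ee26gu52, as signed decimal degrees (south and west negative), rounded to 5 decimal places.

-43.15833, -43.15417

Field E=4, E=4: +4·20° lon, +4·10° lat → SW at lon -100°, lat -50°.
Square 2, 6: +2·2° lon, +6·1° lat → SW at lon -96°, lat -44°.
Subsquare g=6, u=20: +6·0.0833333° lon, +20·0.0416667° lat → SW at lon -95.5°, lat -43.1667°.
Extended square 5, 2: +5·0.00833333° lon, +2·0.00416667° lat → SW at lon -95.4583°, lat -43.1583°.
Cell spans 0.00833333° lon × 0.00416667° lat.
south -43.15833, north -43.15417.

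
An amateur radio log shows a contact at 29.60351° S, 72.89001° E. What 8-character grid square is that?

Offset from 180°W / 90°S: lon 252.89001°, lat 60.39649°.
Field: lon ⌊252.89001/20⌋ = 12 → M; lat ⌊60.39649/10⌋ = 6 → G.
Square: lon ⌊12.89001/2⌋ = 6; lat ⌊0.39649/1⌋ = 0.
Subsquare: lon ⌊0.89001/0.0833333⌋ = 10 → k; lat ⌊0.39649/0.0416667⌋ = 9 → j.
Extended square: lon ⌊0.05668/0.00833333⌋ = 6; lat ⌊0.02149/0.00416667⌋ = 5.

MG60kj65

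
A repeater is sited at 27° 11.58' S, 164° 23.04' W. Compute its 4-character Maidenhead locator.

AG72

Add 180° to longitude and 90° to latitude: 15.62, 62.81.
Field (20°×10°, letters A–R): lon ⌊15.62/20⌋ = 0 → A; lat ⌊62.81/10⌋ = 6 → G.
Square (2°×1°, digits 0–9): lon ⌊15.62/2⌋ = 7; lat ⌊2.81/1⌋ = 2.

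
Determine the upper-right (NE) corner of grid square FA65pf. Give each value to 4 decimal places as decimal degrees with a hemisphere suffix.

Field F=5, A=0: +5·20° lon, +0·10° lat → SW at lon -80°, lat -90°.
Square 6, 5: +6·2° lon, +5·1° lat → SW at lon -68°, lat -85°.
Subsquare p=15, f=5: +15·0.0833333° lon, +5·0.0416667° lat → SW at lon -66.75°, lat -84.7917°.
Cell spans 0.0833333° lon × 0.0416667° lat. NE corner is SW corner plus one full cell.
latitude 84.7500° S, longitude 66.6667° W.

84.7500° S, 66.6667° W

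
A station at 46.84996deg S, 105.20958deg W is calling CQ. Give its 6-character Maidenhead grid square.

Shift to the Maidenhead origin (180°W, 90°S): lon 74.7904, lat 43.1500.
Field: lon ⌊74.7904/20⌋ = 3 → D; lat ⌊43.1500/10⌋ = 4 → E.
Square: lon ⌊14.7904/2⌋ = 7; lat ⌊3.1500/1⌋ = 3.
Subsquare: lon ⌊0.7904/0.0833333⌋ = 9 → j; lat ⌊0.1500/0.0416667⌋ = 3 → d.

DE73jd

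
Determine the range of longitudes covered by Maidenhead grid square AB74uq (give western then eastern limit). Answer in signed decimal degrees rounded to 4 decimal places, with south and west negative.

-164.3333, -164.2500

Field A=0, B=1: +0·20° lon, +1·10° lat → SW at lon -180°, lat -80°.
Square 7, 4: +7·2° lon, +4·1° lat → SW at lon -166°, lat -76°.
Subsquare u=20, q=16: +20·0.0833333° lon, +16·0.0416667° lat → SW at lon -164.333°, lat -75.3333°.
Cell spans 0.0833333° lon × 0.0416667° lat.
west -164.3333, east -164.2500.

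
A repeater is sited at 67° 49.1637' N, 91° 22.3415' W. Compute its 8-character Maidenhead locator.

Offset from 180°W / 90°S: lon 88.62764°, lat 157.81939°.
Field: lon ⌊88.62764/20⌋ = 4 → E; lat ⌊157.81939/10⌋ = 15 → P.
Square: lon ⌊8.62764/2⌋ = 4; lat ⌊7.81939/1⌋ = 7.
Subsquare: lon ⌊0.62764/0.0833333⌋ = 7 → h; lat ⌊0.81939/0.0416667⌋ = 19 → t.
Extended square: lon ⌊0.04431/0.00833333⌋ = 5; lat ⌊0.02773/0.00416667⌋ = 6.

EP47ht56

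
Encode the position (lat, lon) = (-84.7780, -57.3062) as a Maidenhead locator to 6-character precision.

Add 180° to longitude and 90° to latitude: 122.6938, 5.2220.
Field: 122.6938/20 → 6 → G, 5.2220/10 → 0 → A; chars GA.
Square: 2.6938/2 → 1, 5.2220/1 → 5; chars 15.
Subsquare: 0.6938/0.0833333 → 8 → i, 0.2220/0.0416667 → 5 → f; chars if.

GA15if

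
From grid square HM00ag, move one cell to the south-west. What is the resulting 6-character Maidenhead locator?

Longitude subsquare a = 0; −1 → -1, wraps to 23 = x, carry into square.
Longitude square 0; −1 → -1, wraps to 9, carry into field.
Longitude field H = 7; −1 → 6 = G.
Latitude subsquare g = 6; −1 → 5 = f.

GM90xf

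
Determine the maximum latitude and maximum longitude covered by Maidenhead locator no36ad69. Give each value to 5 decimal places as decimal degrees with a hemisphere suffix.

56.16667° N, 86.05833° E

Field N=13, O=14: +13·20° lon, +14·10° lat → SW at lon 80°, lat 50°.
Square 3, 6: +3·2° lon, +6·1° lat → SW at lon 86°, lat 56°.
Subsquare a=0, d=3: +0·0.0833333° lon, +3·0.0416667° lat → SW at lon 86°, lat 56.125°.
Extended square 6, 9: +6·0.00833333° lon, +9·0.00416667° lat → SW at lon 86.05°, lat 56.1625°.
Cell spans 0.00833333° lon × 0.00416667° lat. NE corner is SW corner plus one full cell.
latitude 56.16667° N, longitude 86.05833° E.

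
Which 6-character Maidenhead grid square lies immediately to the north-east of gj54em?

Longitude subsquare e = 4; +1 → 5 = f.
Latitude subsquare m = 12; +1 → 13 = n.

GJ54fn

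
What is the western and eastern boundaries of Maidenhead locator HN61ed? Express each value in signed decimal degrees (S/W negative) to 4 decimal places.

Field H=7, N=13: +7·20° lon, +13·10° lat → SW at lon -40°, lat 40°.
Square 6, 1: +6·2° lon, +1·1° lat → SW at lon -28°, lat 41°.
Subsquare e=4, d=3: +4·0.0833333° lon, +3·0.0416667° lat → SW at lon -27.6667°, lat 41.125°.
Cell spans 0.0833333° lon × 0.0416667° lat.
west -27.6667, east -27.5833.

-27.6667, -27.5833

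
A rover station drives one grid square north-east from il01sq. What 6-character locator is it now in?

Longitude subsquare s = 18; +1 → 19 = t.
Latitude subsquare q = 16; +1 → 17 = r.

IL01tr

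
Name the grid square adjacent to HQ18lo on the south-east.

HQ18mn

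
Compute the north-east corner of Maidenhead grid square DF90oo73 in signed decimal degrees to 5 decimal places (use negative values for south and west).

-39.40000, -100.76667

Field D=3, F=5: +3·20° lon, +5·10° lat → SW at lon -120°, lat -40°.
Square 9, 0: +9·2° lon, +0·1° lat → SW at lon -102°, lat -40°.
Subsquare o=14, o=14: +14·0.0833333° lon, +14·0.0416667° lat → SW at lon -100.833°, lat -39.4167°.
Extended square 7, 3: +7·0.00833333° lon, +3·0.00416667° lat → SW at lon -100.775°, lat -39.4042°.
Cell spans 0.00833333° lon × 0.00416667° lat. NE corner is SW corner plus one full cell.
latitude -39.40000, longitude -100.76667.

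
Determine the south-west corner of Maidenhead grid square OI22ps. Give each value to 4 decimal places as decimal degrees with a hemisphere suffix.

7.2500° S, 105.2500° E

Field O=14, I=8: +14·20° lon, +8·10° lat → SW at lon 100°, lat -10°.
Square 2, 2: +2·2° lon, +2·1° lat → SW at lon 104°, lat -8°.
Subsquare p=15, s=18: +15·0.0833333° lon, +18·0.0416667° lat → SW at lon 105.25°, lat -7.25°.
latitude 7.2500° S, longitude 105.2500° E.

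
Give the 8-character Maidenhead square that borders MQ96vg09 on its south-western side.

MQ96ug98

Longitude extended square 0; −1 → -1, wraps to 9, carry into subsquare.
Longitude subsquare v = 21; −1 → 20 = u.
Latitude extended square 9; −1 → 8.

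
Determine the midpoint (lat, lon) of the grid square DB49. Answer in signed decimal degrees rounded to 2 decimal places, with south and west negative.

Field D=3, B=1: +3·20° lon, +1·10° lat → SW at lon -120°, lat -80°.
Square 4, 9: +4·2° lon, +9·1° lat → SW at lon -112°, lat -71°.
Cell spans 2° lon × 1° lat. Centre is SW corner plus half of each.
latitude -70.50, longitude -111.00.

-70.50, -111.00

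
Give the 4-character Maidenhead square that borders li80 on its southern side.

LH89

Latitude square 0; −1 → -1, wraps to 9, carry into field.
Latitude field I = 8; −1 → 7 = H.
The longitude characters are unchanged.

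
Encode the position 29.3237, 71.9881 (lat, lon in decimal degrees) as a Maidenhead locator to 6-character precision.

ML59xh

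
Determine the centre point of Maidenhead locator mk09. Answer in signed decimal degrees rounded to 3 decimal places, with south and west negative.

19.500, 61.000

Field M=12, K=10: +12·20° lon, +10·10° lat → SW at lon 60°, lat 10°.
Square 0, 9: +0·2° lon, +9·1° lat → SW at lon 60°, lat 19°.
Cell spans 2° lon × 1° lat. Centre is SW corner plus half of each.
latitude 19.500, longitude 61.000.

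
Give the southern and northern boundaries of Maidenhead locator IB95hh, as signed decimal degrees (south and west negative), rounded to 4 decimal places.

Field I=8, B=1: +8·20° lon, +1·10° lat → SW at lon -20°, lat -80°.
Square 9, 5: +9·2° lon, +5·1° lat → SW at lon -2°, lat -75°.
Subsquare h=7, h=7: +7·0.0833333° lon, +7·0.0416667° lat → SW at lon -1.41667°, lat -74.7083°.
Cell spans 0.0833333° lon × 0.0416667° lat.
south -74.7083, north -74.6667.

-74.7083, -74.6667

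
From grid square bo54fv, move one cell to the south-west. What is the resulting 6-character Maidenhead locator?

BO54eu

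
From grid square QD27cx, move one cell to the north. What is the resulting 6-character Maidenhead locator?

QD28ca

Latitude subsquare x = 23; +1 → 24, wraps to 0 = a, carry into square.
Latitude square 7; +1 → 8.
The longitude characters are unchanged.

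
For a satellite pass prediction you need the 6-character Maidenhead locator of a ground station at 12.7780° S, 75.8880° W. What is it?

FH27bf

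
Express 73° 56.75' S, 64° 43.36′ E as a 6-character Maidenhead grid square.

Add 180° to longitude and 90° to latitude: 244.7227, 16.0542.
Field: lon ⌊244.7227/20⌋ = 12 → M; lat ⌊16.0542/10⌋ = 1 → B.
Square: lon ⌊4.7227/2⌋ = 2; lat ⌊6.0542/1⌋ = 6.
Subsquare: lon ⌊0.7227/0.0833333⌋ = 8 → i; lat ⌊0.0542/0.0416667⌋ = 1 → b.

MB26ib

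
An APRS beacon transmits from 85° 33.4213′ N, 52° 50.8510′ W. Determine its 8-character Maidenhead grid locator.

GR35nn83

Offset from 180°W / 90°S: lon 127.15248°, lat 175.55702°.
Field: lon ⌊127.15248/20⌋ = 6 → G; lat ⌊175.55702/10⌋ = 17 → R.
Square: lon ⌊7.15248/2⌋ = 3; lat ⌊5.55702/1⌋ = 5.
Subsquare: lon ⌊1.15248/0.0833333⌋ = 13 → n; lat ⌊0.55702/0.0416667⌋ = 13 → n.
Extended square: lon ⌊0.06915/0.00833333⌋ = 8; lat ⌊0.01536/0.00416667⌋ = 3.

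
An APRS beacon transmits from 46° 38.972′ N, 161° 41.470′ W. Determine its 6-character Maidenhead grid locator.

Offset from 180°W / 90°S: lon 18.3088°, lat 136.6495°.
Field: lon ⌊18.3088/20⌋ = 0 → A; lat ⌊136.6495/10⌋ = 13 → N.
Square: lon ⌊18.3088/2⌋ = 9; lat ⌊6.6495/1⌋ = 6.
Subsquare: lon ⌊0.3088/0.0833333⌋ = 3 → d; lat ⌊0.6495/0.0416667⌋ = 15 → p.

AN96dp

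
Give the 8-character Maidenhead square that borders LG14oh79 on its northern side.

LG14oi70

Latitude extended square 9; +1 → 10, wraps to 0, carry into subsquare.
Latitude subsquare h = 7; +1 → 8 = i.
The longitude characters are unchanged.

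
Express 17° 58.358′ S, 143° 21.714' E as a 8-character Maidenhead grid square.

Offset from 180°W / 90°S: lon 323.36190°, lat 72.02737°.
Field (20°×10°, letters A–R): lon ⌊323.36190/20⌋ = 16 → Q; lat ⌊72.02737/10⌋ = 7 → H.
Square (2°×1°, digits 0–9): lon ⌊3.36190/2⌋ = 1; lat ⌊2.02737/1⌋ = 2.
Subsquare (5′×2.5′, letters a–x): lon ⌊1.36190/0.0833333⌋ = 16 → q; lat ⌊0.02737/0.0416667⌋ = 0 → a.
Extended square (30″×15″, digits 0–9): lon ⌊0.02857/0.00833333⌋ = 3; lat ⌊0.02737/0.00416667⌋ = 6.

QH12qa36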